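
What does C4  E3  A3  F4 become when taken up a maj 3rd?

C4 gives E4
E3 gives G#3
A3 gives C#4
F4 gives A4

E4 G#3 C#4 A4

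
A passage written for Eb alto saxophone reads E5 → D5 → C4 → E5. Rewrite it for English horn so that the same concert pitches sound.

D5 C5 Bb3 D5

First find concert pitch: the Eb alto saxophone sounds a major sixth below written, so E5 D5 C4 E5 sounds G4 F4 Eb3 G4.
Then write for English horn: it sounds a perfect fifth below written, so the part must be a perfect fifth above concert.
G4 → D5
F4 → C5
Eb3 → Bb3
G4 → D5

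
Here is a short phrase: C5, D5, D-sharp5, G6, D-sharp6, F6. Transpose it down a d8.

C#4 D#4 D##4 G#5 D##5 F#5

C5 -> C#4
D5 -> D#4
D#5 -> D##4
G6 -> G#5
D#6 -> D##5
F6 -> F#5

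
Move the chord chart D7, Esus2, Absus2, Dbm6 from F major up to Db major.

Bb7 Csus2 Fbsus2 Bbbm6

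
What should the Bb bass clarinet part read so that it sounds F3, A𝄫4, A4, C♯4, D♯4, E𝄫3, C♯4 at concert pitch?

Written C4 sounds as Bb2 on the Bb bass clarinet, so concert pitches are written a major ninth up.
F3 -> G4
Abb4 -> Bbb5
A4 -> B5
C#4 -> D#5
D#4 -> E#5
Ebb3 -> Fb4
C#4 -> D#5

G4 Bbb5 B5 D#5 E#5 Fb4 D#5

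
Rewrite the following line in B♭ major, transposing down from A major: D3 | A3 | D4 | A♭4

A major to B♭ major down is a major seventh, so every note moves down by that interval.
D3 gives Eb2
A3 gives Bb2
D4 gives Eb3
Ab4 gives Bbb3

Eb2 Bb2 Eb3 Bbb3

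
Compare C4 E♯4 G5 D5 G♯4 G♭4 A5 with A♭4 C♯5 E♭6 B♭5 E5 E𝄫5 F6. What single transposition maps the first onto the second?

up a minor sixth

Take the first pair: C4 → Ab4. C to A spans 6 letter names, so the interval is some kind of sixth.
C4 to Ab4 is 8 semitones, which makes it a minor sixth; the second version is higher, so the direction is up.
Checking another pair — A5 → F6 — gives the same interval.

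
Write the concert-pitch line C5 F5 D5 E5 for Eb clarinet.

A4 D5 B4 C#5

Written C4 sounds as Eb4 on the Eb clarinet, so concert pitches are written a minor third down.
C5 becomes A4
F5 becomes D5
D5 becomes B4
E5 becomes C#5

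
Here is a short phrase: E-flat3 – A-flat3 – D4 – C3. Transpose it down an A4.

Bbb2 Ebb3 Ab3 Gb2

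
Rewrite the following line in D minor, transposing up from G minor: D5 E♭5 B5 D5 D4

A5 Bb5 F#6 A5 A4

G minor to D minor up is a perfect fifth, so every note moves up by that interval.
D5 becomes A5
Eb5 becomes Bb5
B5 becomes F#6
D5 becomes A5
D4 becomes A4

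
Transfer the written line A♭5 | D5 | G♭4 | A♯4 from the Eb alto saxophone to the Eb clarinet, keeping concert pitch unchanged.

Ab4 D4 Gb3 A#3

First find concert pitch: the Eb alto saxophone sounds a major sixth below written, so A♭5 D5 G♭4 A♯4 sounds Cb5 F4 Bbb3 C#4.
Then write for Eb clarinet: it sounds a minor third above written, so the part must be a minor third below concert.
Cb5 → Ab4
F4 → D4
Bbb3 → Gb3
C#4 → A#3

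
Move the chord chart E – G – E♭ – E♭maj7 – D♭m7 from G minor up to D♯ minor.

B# D# B Bmaj7 Am7

G minor up to D♯ minor is an augmented fifth; each chord root moves by that interval while the quality stays the same.
E: root E up an augmented fifth → B#, giving B#.
G: root G up an augmented fifth → D#, giving D#.
E♭: root E♭ up an augmented fifth → B, giving B.
E♭maj7: root E♭ up an augmented fifth → B, giving Bmaj7.
D♭m7: root D♭ up an augmented fifth → A, giving Am7.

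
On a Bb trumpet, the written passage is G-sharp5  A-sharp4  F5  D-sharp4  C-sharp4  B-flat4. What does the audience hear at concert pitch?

F#5 G#4 Eb5 C#4 B3 Ab4

Written C4 on the Bb trumpet sounds as Bb3, a major second lower; apply that shift to every note.
G#5 gives F#5
A#4 gives G#4
F5 gives Eb5
D#4 gives C#4
C#4 gives B3
Bb4 gives Ab4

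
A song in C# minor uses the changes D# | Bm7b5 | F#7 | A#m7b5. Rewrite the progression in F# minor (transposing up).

C# minor up to F# minor is a perfect fourth; each chord root moves by that interval while the quality stays the same.
D#: root D# up a perfect fourth → G#, giving G#.
Bm7b5: root B up a perfect fourth → E, giving Em7b5.
F#7: root F# up a perfect fourth → B, giving B7.
A#m7b5: root A# up a perfect fourth → D#, giving D#m7b5.

G# Em7b5 B7 D#m7b5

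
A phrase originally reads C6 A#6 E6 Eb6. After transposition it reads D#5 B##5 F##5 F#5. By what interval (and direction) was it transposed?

From C6 to D#5 is 7 letter names — a seventh of some quality.
D#5 to C6 is 9 semitones, which makes it a diminished seventh; the second version is lower, so the direction is down.
Checking another pair — Eb6 → F#5 — gives the same interval.

down a diminished seventh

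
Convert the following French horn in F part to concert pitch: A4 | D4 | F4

The French horn in F sounds a perfect fifth below written, so transpose each written note down a perfect fifth.
A4 gives D4
D4 gives G3
F4 gives Bb3

D4 G3 Bb3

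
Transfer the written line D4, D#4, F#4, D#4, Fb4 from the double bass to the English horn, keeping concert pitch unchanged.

A3 A#3 C#4 A#3 Cb4

First find concert pitch: the double bass sounds a perfect octave below written, so D4 D#4 F#4 D#4 Fb4 sounds D3 D#3 F#3 D#3 Fb3.
Then write for English horn: it sounds a perfect fifth below written, so the part must be a perfect fifth above concert.
D3 → A3
D#3 → A#3
F#3 → C#4
D#3 → A#3
Fb3 → Cb4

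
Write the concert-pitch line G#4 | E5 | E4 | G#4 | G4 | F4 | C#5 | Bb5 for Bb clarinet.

A#4 F#5 F#4 A#4 A4 G4 D#5 C6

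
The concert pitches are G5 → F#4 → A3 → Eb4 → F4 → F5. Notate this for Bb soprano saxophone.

Written C4 sounds as Bb3 on the Bb soprano saxophone, so concert pitches are written a major second up.
G5 gives A5
F#4 gives G#4
A3 gives B3
Eb4 gives F4
F4 gives G4
F5 gives G5

A5 G#4 B3 F4 G4 G5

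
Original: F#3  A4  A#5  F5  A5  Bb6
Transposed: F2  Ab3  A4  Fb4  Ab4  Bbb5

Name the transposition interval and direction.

down an augmented octave

From F#3 to F2 is 8 letter names — an octave of some quality.
F2 to F#3 is 13 semitones, which makes it an augmented octave; the second version is lower, so the direction is down.
Checking another pair — Bb6 → Bbb5 — gives the same interval.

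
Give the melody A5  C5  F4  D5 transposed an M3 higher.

C#6 E5 A4 F#5

A5 gives C#6
C5 gives E5
F4 gives A4
D5 gives F#5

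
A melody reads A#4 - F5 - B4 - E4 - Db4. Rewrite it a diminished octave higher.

A#4 -> A5
F5 -> Fb6
B4 -> Bb5
E4 -> Eb5
Db4 -> Dbb5

A5 Fb6 Bb5 Eb5 Dbb5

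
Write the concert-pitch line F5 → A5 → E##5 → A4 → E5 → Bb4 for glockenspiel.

Written C4 sounds as C6 on the glockenspiel, so concert pitches are written a perfect fifteenth down.
F5 becomes F3
A5 becomes A3
E##5 becomes E##3
A4 becomes A2
E5 becomes E3
Bb4 becomes Bb2

F3 A3 E##3 A2 E3 Bb2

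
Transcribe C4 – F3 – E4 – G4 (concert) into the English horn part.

Written C4 sounds as F3 on the English horn, so concert pitches are written a perfect fifth up.
C4 to G4
F3 to C4
E4 to B4
G4 to D5

G4 C4 B4 D5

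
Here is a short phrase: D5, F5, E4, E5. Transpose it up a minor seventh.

C6 Eb6 D5 D6

D5 -> C6
F5 -> Eb6
E4 -> D5
E5 -> D6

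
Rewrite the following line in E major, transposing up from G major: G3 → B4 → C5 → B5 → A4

E4 G#5 A5 G#6 F#5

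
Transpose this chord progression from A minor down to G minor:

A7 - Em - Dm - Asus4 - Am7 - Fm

G7 Dm Cm Gsus4 Gm7 Ebm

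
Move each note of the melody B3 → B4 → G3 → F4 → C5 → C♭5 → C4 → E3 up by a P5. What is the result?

F#4 F#5 D4 C5 G5 Gb5 G4 B3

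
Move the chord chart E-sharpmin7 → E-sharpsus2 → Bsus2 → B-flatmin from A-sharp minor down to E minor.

Bmin7 Bsus2 Fsus2 Fbmin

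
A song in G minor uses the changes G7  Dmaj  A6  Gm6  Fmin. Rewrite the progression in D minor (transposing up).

D7 Amaj E6 Dm6 Cmin

G minor up to D minor is a perfect fifth; each chord root moves by that interval while the quality stays the same.
G7: root G up a perfect fifth → D, giving D7.
Dmaj: root D up a perfect fifth → A, giving Amaj.
A6: root A up a perfect fifth → E, giving E6.
Gm6: root G up a perfect fifth → D, giving Dm6.
Fmin: root F up a perfect fifth → C, giving Cmin.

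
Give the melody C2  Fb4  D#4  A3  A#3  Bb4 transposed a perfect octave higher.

C3 Fb5 D#5 A4 A#4 Bb5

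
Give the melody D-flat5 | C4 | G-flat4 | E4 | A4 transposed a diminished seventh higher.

Cbb6 Bbb4 Fbb5 Db5 Gb5

Db5 to Cbb6
C4 to Bbb4
Gb4 to Fbb5
E4 to Db5
A4 to Gb5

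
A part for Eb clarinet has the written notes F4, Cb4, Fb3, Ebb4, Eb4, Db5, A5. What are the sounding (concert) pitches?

Ab4 Ebb4 Abb3 Gbb4 Gb4 Fb5 C6

Written C4 on the Eb clarinet sounds as Eb4, a minor third higher; apply that shift to every note.
F4 gives Ab4
Cb4 gives Ebb4
Fb3 gives Abb3
Ebb4 gives Gbb4
Eb4 gives Gb4
Db5 gives Fb5
A5 gives C6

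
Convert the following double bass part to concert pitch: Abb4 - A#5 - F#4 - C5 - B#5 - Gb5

Abb3 A#4 F#3 C4 B#4 Gb4

Written C4 on the double bass sounds as C3, a perfect octave lower; apply that shift to every note.
Abb4 -> Abb3
A#5 -> A#4
F#4 -> F#3
C5 -> C4
B#5 -> B#4
Gb5 -> Gb4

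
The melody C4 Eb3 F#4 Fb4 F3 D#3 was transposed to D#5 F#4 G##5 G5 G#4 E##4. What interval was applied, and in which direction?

Take the first pair: C4 → D#5. C to D spans 9 letter names, so the interval is some kind of ninth.
C4 to D#5 is 15 semitones, which makes it an augmented ninth; the second version is higher, so the direction is up.
Checking another pair — D#3 → E##4 — gives the same interval.

up an augmented ninth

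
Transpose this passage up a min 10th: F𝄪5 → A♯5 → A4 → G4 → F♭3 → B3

F##5: a tenth up reaches A, and 15 semitones makes it A#6.
A minor tenth up from A#5 gives C#7.
A4 up a minor tenth is C6.
A minor tenth up from G4 gives Bb5.
Fb3: a tenth up reaches A, and 15 semitones makes it Abb4.
A minor tenth up from B3 gives D5.

A#6 C#7 C6 Bb5 Abb4 D5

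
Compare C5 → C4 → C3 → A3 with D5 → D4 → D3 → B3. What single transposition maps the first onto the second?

From C5 to D5 is 2 letter names — a second of some quality.
C5 to D5 is 2 semitones, which makes it a major second; the second version is higher, so the direction is up.
Checking another pair — A3 → B3 — gives the same interval.

up a major second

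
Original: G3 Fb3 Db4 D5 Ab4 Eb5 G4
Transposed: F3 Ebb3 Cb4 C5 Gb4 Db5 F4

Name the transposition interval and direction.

down a major second

Take the first pair: G3 → F3. G to F spans 2 letter names, so the interval is some kind of second.
F3 to G3 is 2 semitones, which makes it a major second; the second version is lower, so the direction is down.
Checking another pair — G4 → F4 — gives the same interval.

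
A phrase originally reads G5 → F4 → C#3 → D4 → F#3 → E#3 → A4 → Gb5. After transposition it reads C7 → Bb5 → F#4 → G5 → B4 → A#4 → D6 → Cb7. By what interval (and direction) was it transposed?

Take the first pair: G5 → C7. G to C spans 11 letter names, so the interval is some kind of eleventh.
G5 to C7 is 17 semitones, which makes it a perfect eleventh; the second version is higher, so the direction is up.
Checking another pair — Gb5 → Cb7 — gives the same interval.

up a perfect eleventh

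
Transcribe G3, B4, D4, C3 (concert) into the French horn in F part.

D4 F#5 A4 G3

The French horn in F sounds a perfect fifth below written, so the written part must be a perfect fifth above concert — transpose each note up.
G3 to D4
B4 to F#5
D4 to A4
C3 to G3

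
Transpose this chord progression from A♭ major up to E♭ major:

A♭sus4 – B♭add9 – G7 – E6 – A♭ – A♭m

Ebsus4 Fadd9 D7 B6 Eb Ebm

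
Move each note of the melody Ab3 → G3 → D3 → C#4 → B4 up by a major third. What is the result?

A major third up from Ab3 gives C4.
G3 up a major third is B3.
D3 up a major third is F#3.
C#4: a third up reaches E, and 4 semitones makes it E#4.
B4 up a major third is D#5.

C4 B3 F#3 E#4 D#5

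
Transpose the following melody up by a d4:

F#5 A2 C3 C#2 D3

Bb5 Db3 Fb3 F2 Gb3

F#5: a fourth up reaches B, and 4 semitones makes it Bb5.
A diminished fourth up from A2 gives Db3.
C3 up a diminished fourth is Fb3.
A diminished fourth up from C#2 gives F2.
D3: a fourth up reaches G, and 4 semitones makes it Gb3.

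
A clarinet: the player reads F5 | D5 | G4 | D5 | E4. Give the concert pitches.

The A clarinet sounds a minor third below written, so transpose each written note down a minor third.
F5 → D5
D5 → B4
G4 → E4
D5 → B4
E4 → C#4

D5 B4 E4 B4 C#4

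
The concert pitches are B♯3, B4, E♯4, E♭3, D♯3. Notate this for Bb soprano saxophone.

C##4 C#5 F##4 F3 E#3

The Bb soprano saxophone sounds a major second below written, so the written part must be a major second above concert — transpose each note up.
B#3 gives C##4
B4 gives C#5
E#4 gives F##4
Eb3 gives F3
D#3 gives E#3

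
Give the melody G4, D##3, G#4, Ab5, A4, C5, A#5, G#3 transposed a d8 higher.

Gb5 D#4 G5 Abb6 Ab5 Cb6 A6 G4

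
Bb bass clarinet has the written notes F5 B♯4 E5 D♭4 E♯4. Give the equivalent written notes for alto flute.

Ab4 D#4 G4 Fb3 G#3

First find concert pitch: the Bb bass clarinet sounds a major ninth below written, so F5 B♯4 E5 D♭4 E♯4 sounds Eb4 A#3 D4 Cb3 D#3.
Then write for alto flute: it sounds a perfect fourth below written, so the part must be a perfect fourth above concert.
Eb4 → Ab4
A#3 → D#4
D4 → G4
Cb3 → Fb3
D#3 → G#3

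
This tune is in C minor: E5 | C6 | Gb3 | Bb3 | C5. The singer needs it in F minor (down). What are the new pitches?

A4 F5 Cb3 Eb3 F4

C minor to F minor down is a perfect fifth, so every note moves down by that interval.
E5 becomes A4
C6 becomes F5
Gb3 becomes Cb3
Bb3 becomes Eb3
C5 becomes F4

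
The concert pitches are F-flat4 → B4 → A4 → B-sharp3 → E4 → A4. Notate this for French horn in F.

The French horn in F sounds a perfect fifth below written, so the written part must be a perfect fifth above concert — transpose each note up.
Fb4 becomes Cb5
B4 becomes F#5
A4 becomes E5
B#3 becomes F##4
E4 becomes B4
A4 becomes E5

Cb5 F#5 E5 F##4 B4 E5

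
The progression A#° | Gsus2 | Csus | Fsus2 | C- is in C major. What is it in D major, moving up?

B#° Asus2 Dsus Gsus2 D-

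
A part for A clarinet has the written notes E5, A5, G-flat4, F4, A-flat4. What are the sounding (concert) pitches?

C#5 F#5 Eb4 D4 F4

The A clarinet sounds a minor third below written, so transpose each written note down a minor third.
E5 to C#5
A5 to F#5
Gb4 to Eb4
F4 to D4
Ab4 to F4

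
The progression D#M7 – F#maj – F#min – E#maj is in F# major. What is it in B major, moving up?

G#M7 Bmaj Bmin A#maj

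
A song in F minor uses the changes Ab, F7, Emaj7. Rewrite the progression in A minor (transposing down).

F minor down to A minor is a minor sixth; each chord root moves by that interval while the quality stays the same.
Ab: root Ab down a minor sixth → C, giving C.
F7: root F down a minor sixth → A, giving A7.
Emaj7: root E down a minor sixth → G#, giving G#maj7.

C A7 G#maj7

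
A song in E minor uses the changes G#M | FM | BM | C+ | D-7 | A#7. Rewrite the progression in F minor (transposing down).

AM GbM CM Db+ Eb-7 B7

E minor down to F minor is a major seventh; each chord root moves by that interval while the quality stays the same.
G#M: root G# down a major seventh → A, giving AM.
FM: root F down a major seventh → Gb, giving GbM.
BM: root B down a major seventh → C, giving CM.
C+: root C down a major seventh → Db, giving Db+.
D-7: root D down a major seventh → Eb, giving Eb-7.
A#7: root A# down a major seventh → B, giving B7.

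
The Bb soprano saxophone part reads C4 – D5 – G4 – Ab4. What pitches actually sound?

Bb3 C5 F4 Gb4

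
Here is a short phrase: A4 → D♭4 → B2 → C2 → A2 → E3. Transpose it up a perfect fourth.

A4 to D5
Db4 to Gb4
B2 to E3
C2 to F2
A2 to D3
E3 to A3

D5 Gb4 E3 F2 D3 A3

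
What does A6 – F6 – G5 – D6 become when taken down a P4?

E6 C6 D5 A5

A6: a fourth down reaches E, and 5 semitones makes it E6.
A perfect fourth down from F6 gives C6.
A perfect fourth down from G5 gives D5.
D6: a fourth down reaches A, and 5 semitones makes it A5.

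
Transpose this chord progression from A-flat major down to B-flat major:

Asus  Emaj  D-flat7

Bsus F#maj Eb7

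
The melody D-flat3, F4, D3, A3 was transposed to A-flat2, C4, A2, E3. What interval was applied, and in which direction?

down a perfect fourth

Take the first pair: Db3 → Ab2. D to A spans 4 letter names, so the interval is some kind of fourth.
Ab2 to Db3 is 5 semitones, which makes it a perfect fourth; the second version is lower, so the direction is down.
Checking another pair — A3 → E3 — gives the same interval.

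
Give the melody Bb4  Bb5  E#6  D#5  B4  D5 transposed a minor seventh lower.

C4 C5 F##5 E#4 C#4 E4

Bb4 becomes C4
Bb5 becomes C5
E#6 becomes F##5
D#5 becomes E#4
B4 becomes C#4
D5 becomes E4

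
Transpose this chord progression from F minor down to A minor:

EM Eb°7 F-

F minor down to A minor is a minor sixth; each chord root moves by that interval while the quality stays the same.
EM: root E down a minor sixth → G#, giving G#M.
Eb°7: root Eb down a minor sixth → G, giving G°7.
F-: root F down a minor sixth → A, giving A-.

G#M G°7 A-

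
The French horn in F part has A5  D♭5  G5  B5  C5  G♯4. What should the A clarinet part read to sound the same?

First find concert pitch: the French horn in F sounds a perfect fifth below written, so A5 D♭5 G5 B5 C5 G♯4 sounds D5 Gb4 C5 E5 F4 C#4.
Then write for A clarinet: it sounds a minor third below written, so the part must be a minor third above concert.
D5 → F5
Gb4 → Bbb4
C5 → Eb5
E5 → G5
F4 → Ab4
C#4 → E4

F5 Bbb4 Eb5 G5 Ab4 E4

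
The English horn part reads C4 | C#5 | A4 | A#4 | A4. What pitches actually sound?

The English horn sounds a perfect fifth below written, so transpose each written note down a perfect fifth.
C4 -> F3
C#5 -> F#4
A4 -> D4
A#4 -> D#4
A4 -> D4

F3 F#4 D4 D#4 D4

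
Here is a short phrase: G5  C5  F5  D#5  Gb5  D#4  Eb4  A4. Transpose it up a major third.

B5 E5 A5 F##5 Bb5 F##4 G4 C#5

G5 to B5
C5 to E5
F5 to A5
D#5 to F##5
Gb5 to Bb5
D#4 to F##4
Eb4 to G4
A4 to C#5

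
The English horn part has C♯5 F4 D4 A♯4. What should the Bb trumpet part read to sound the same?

First find concert pitch: the English horn sounds a perfect fifth below written, so C♯5 F4 D4 A♯4 sounds F#4 Bb3 G3 D#4.
Then write for Bb trumpet: it sounds a major second below written, so the part must be a major second above concert.
F#4 → G#4
Bb3 → C4
G3 → A3
D#4 → E#4

G#4 C4 A3 E#4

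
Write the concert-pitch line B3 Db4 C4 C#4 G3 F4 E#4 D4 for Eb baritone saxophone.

Written C4 sounds as Eb2 on the Eb baritone saxophone, so concert pitches are written a major thirteenth up.
B3 becomes G#5
Db4 becomes Bb5
C4 becomes A5
C#4 becomes A#5
G3 becomes E5
F4 becomes D6
E#4 becomes C##6
D4 becomes B5

G#5 Bb5 A5 A#5 E5 D6 C##6 B5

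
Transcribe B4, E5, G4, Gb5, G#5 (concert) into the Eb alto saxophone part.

G#5 C#6 E5 Eb6 E#6

The Eb alto saxophone sounds a major sixth below written, so the written part must be a major sixth above concert — transpose each note up.
B4 → G#5
E5 → C#6
G4 → E5
Gb5 → Eb6
G#5 → E#6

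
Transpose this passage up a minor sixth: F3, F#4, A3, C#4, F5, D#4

Db4 D5 F4 A4 Db6 B4

F3 up a minor sixth is Db4.
F#4 up a minor sixth is D5.
A3: a sixth up reaches F, and 8 semitones makes it F4.
A minor sixth up from C#4 gives A4.
F5: a sixth up reaches D, and 8 semitones makes it Db6.
D#4: a sixth up reaches B, and 8 semitones makes it B4.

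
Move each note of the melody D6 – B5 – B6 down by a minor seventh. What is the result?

E5 C#5 C#6

D6 -> E5
B5 -> C#5
B6 -> C#6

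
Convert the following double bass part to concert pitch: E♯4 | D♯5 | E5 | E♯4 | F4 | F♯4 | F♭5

E#3 D#4 E4 E#3 F3 F#3 Fb4

Written C4 on the double bass sounds as C3, a perfect octave lower; apply that shift to every note.
E#4 gives E#3
D#5 gives D#4
E5 gives E4
E#4 gives E#3
F4 gives F3
F#4 gives F#3
Fb5 gives Fb4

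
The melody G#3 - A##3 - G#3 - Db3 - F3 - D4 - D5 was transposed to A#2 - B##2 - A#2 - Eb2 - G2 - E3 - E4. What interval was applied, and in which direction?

down a minor seventh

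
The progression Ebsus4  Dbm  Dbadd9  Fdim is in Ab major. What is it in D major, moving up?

Ab major up to D major is an augmented fourth; each chord root moves by that interval while the quality stays the same.
Ebsus4: root Eb up an augmented fourth → A, giving Asus4.
Dbm: root Db up an augmented fourth → G, giving Gm.
Dbadd9: root Db up an augmented fourth → G, giving Gadd9.
Fdim: root F up an augmented fourth → B, giving Bdim.

Asus4 Gm Gadd9 Bdim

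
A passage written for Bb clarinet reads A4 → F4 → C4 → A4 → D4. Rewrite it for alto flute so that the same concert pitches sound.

First find concert pitch: the Bb clarinet sounds a major second below written, so A4 F4 C4 A4 D4 sounds G4 Eb4 Bb3 G4 C4.
Then write for alto flute: it sounds a perfect fourth below written, so the part must be a perfect fourth above concert.
G4 → C5
Eb4 → Ab4
Bb3 → Eb4
G4 → C5
C4 → F4

C5 Ab4 Eb4 C5 F4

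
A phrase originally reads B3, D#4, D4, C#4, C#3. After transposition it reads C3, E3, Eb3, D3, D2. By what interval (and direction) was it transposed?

down a major seventh

From B3 to C3 is 7 letter names — a seventh of some quality.
C3 to B3 is 11 semitones, which makes it a major seventh; the second version is lower, so the direction is down.
Checking another pair — C#3 → D2 — gives the same interval.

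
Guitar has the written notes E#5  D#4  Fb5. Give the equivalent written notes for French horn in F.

B#4 A#3 Cb5

First find concert pitch: the guitar sounds a perfect octave below written, so E#5 D#4 Fb5 sounds E#4 D#3 Fb4.
Then write for French horn in F: it sounds a perfect fifth below written, so the part must be a perfect fifth above concert.
E#4 → B#4
D#3 → A#3
Fb4 → Cb5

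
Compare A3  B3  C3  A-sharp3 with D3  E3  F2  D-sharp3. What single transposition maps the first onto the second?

From A3 to D3 is 5 letter names — a fifth of some quality.
D3 to A3 is 7 semitones, which makes it a perfect fifth; the second version is lower, so the direction is down.
Checking another pair — A#3 → D#3 — gives the same interval.

down a perfect fifth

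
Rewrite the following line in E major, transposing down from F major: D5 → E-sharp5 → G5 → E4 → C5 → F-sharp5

C#5 D##5 F#5 D#4 B4 E#5

From F down to E is a minor second; apply that to each pitch.
D5 -> C#5
E#5 -> D##5
G5 -> F#5
E4 -> D#4
C5 -> B4
F#5 -> E#5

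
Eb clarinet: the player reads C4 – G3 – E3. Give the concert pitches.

The Eb clarinet sounds a minor third above written, so transpose each written note up a minor third.
C4 -> Eb4
G3 -> Bb3
E3 -> G3

Eb4 Bb3 G3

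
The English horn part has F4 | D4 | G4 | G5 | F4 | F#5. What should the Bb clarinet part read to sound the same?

First find concert pitch: the English horn sounds a perfect fifth below written, so F4 D4 G4 G5 F4 F#5 sounds Bb3 G3 C4 C5 Bb3 B4.
Then write for Bb clarinet: it sounds a major second below written, so the part must be a major second above concert.
Bb3 → C4
G3 → A3
C4 → D4
C5 → D5
Bb3 → C4
B4 → C#5

C4 A3 D4 D5 C4 C#5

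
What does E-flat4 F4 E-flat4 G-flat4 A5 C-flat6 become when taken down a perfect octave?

Eb4 → Eb3
F4 → F3
Eb4 → Eb3
Gb4 → Gb3
A5 → A4
Cb6 → Cb5

Eb3 F3 Eb3 Gb3 A4 Cb5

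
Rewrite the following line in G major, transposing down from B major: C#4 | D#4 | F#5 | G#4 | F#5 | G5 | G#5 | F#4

A3 B3 D5 E4 D5 Eb5 E5 D4

From B down to G is a major third; apply that to each pitch.
C#4 to A3
D#4 to B3
F#5 to D5
G#4 to E4
F#5 to D5
G5 to Eb5
G#5 to E5
F#4 to D4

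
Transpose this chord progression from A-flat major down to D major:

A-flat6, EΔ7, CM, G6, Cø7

A-flat major down to D major is a diminished fifth; each chord root moves by that interval while the quality stays the same.
A-flat6: root A-flat down a diminished fifth → D, giving D6.
EΔ7: root E down a diminished fifth → A#, giving A#Δ7.
CM: root C down a diminished fifth → F#, giving F#M.
G6: root G down a diminished fifth → C#, giving C#6.
Cø7: root C down a diminished fifth → F#, giving F#ø7.

D6 A#Δ7 F#M C#6 F#ø7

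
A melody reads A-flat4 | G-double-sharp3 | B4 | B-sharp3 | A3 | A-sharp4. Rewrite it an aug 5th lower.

Dbb4 C#3 Eb4 E3 Db3 D4

An augmented fifth down from Ab4 gives Dbb4.
G##3 down an augmented fifth is C#3.
An augmented fifth down from B4 gives Eb4.
B#3 down an augmented fifth is E3.
A3 down an augmented fifth is Db3.
An augmented fifth down from A#4 gives D4.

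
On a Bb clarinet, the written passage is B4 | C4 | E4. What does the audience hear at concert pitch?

A4 Bb3 D4

Written C4 on the Bb clarinet sounds as Bb3, a major second lower; apply that shift to every note.
B4 → A4
C4 → Bb3
E4 → D4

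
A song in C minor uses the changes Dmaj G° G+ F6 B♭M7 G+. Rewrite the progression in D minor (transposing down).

C minor down to D minor is a minor seventh; each chord root moves by that interval while the quality stays the same.
Dmaj: root D down a minor seventh → E, giving Emaj.
G°: root G down a minor seventh → A, giving A°.
G+: root G down a minor seventh → A, giving A+.
F6: root F down a minor seventh → G, giving G6.
B♭M7: root B♭ down a minor seventh → C, giving CM7.
G+: root G down a minor seventh → A, giving A+.

Emaj A° A+ G6 CM7 A+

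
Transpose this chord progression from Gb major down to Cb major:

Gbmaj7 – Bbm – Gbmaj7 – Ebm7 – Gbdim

Cbmaj7 Ebm Cbmaj7 Abm7 Cbdim

Gb major down to Cb major is a perfect fifth; each chord root moves by that interval while the quality stays the same.
Gbmaj7: root Gb down a perfect fifth → Cb, giving Cbmaj7.
Bbm: root Bb down a perfect fifth → Eb, giving Ebm.
Gbmaj7: root Gb down a perfect fifth → Cb, giving Cbmaj7.
Ebm7: root Eb down a perfect fifth → Ab, giving Abm7.
Gbdim: root Gb down a perfect fifth → Cb, giving Cbdim.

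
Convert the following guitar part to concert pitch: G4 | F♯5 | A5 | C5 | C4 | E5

Written C4 on the guitar sounds as C3, a perfect octave lower; apply that shift to every note.
G4 → G3
F#5 → F#4
A5 → A4
C5 → C4
C4 → C3
E5 → E4

G3 F#4 A4 C4 C3 E4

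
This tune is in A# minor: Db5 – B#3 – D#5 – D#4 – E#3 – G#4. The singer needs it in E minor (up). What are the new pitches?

Abb5 F#4 A5 A4 B3 D5

From A# up to E is a diminished fifth; apply that to each pitch.
Db5 becomes Abb5
B#3 becomes F#4
D#5 becomes A5
D#4 becomes A4
E#3 becomes B3
G#4 becomes D5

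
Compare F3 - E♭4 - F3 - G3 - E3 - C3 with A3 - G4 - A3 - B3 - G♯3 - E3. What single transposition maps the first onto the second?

up a major third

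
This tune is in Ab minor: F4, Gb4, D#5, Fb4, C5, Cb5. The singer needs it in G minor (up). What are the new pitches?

From Ab up to G is a major seventh; apply that to each pitch.
F4 becomes E5
Gb4 becomes F5
D#5 becomes C##6
Fb4 becomes Eb5
C5 becomes B5
Cb5 becomes Bb5

E5 F5 C##6 Eb5 B5 Bb5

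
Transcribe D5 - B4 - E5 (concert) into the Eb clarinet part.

B4 G#4 C#5

The Eb clarinet sounds a minor third above written, so the written part must be a minor third below concert — transpose each note down.
D5 -> B4
B4 -> G#4
E5 -> C#5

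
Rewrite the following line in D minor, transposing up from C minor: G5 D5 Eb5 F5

A5 E5 F5 G5

From C up to D is a major second; apply that to each pitch.
G5 to A5
D5 to E5
Eb5 to F5
F5 to G5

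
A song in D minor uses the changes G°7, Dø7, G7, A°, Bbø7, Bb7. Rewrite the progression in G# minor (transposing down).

C#°7 G#ø7 C#7 D#° Eø7 E7

D minor down to G# minor is a diminished fifth; each chord root moves by that interval while the quality stays the same.
G°7: root G down a diminished fifth → C#, giving C#°7.
Dø7: root D down a diminished fifth → G#, giving G#ø7.
G7: root G down a diminished fifth → C#, giving C#7.
A°: root A down a diminished fifth → D#, giving D#°.
Bbø7: root Bb down a diminished fifth → E, giving Eø7.
Bb7: root Bb down a diminished fifth → E, giving E7.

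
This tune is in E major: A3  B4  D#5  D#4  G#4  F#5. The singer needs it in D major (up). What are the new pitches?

E major to D major up is a minor seventh, so every note moves up by that interval.
A3 -> G4
B4 -> A5
D#5 -> C#6
D#4 -> C#5
G#4 -> F#5
F#5 -> E6

G4 A5 C#6 C#5 F#5 E6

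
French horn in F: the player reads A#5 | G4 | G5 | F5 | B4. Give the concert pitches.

The French horn in F sounds a perfect fifth below written, so transpose each written note down a perfect fifth.
A#5 becomes D#5
G4 becomes C4
G5 becomes C5
F5 becomes Bb4
B4 becomes E4

D#5 C4 C5 Bb4 E4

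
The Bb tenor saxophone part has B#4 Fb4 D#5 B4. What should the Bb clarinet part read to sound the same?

B#3 Fb3 D#4 B3

First find concert pitch: the Bb tenor saxophone sounds a major ninth below written, so B#4 Fb4 D#5 B4 sounds A#3 Ebb3 C#4 A3.
Then write for Bb clarinet: it sounds a major second below written, so the part must be a major second above concert.
A#3 → B#3
Ebb3 → Fb3
C#4 → D#4
A3 → B3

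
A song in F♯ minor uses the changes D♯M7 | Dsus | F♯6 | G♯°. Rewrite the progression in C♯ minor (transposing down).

A#M7 Asus C#6 D#°

F♯ minor down to C♯ minor is a perfect fourth; each chord root moves by that interval while the quality stays the same.
D♯M7: root D♯ down a perfect fourth → A#, giving A#M7.
Dsus: root D down a perfect fourth → A, giving Asus.
F♯6: root F♯ down a perfect fourth → C#, giving C#6.
G♯°: root G♯ down a perfect fourth → D#, giving D#°.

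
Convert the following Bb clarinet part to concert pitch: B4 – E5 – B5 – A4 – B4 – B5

A4 D5 A5 G4 A4 A5

Written C4 on the Bb clarinet sounds as Bb3, a major second lower; apply that shift to every note.
B4 becomes A4
E5 becomes D5
B5 becomes A5
A4 becomes G4
B4 becomes A4
B5 becomes A5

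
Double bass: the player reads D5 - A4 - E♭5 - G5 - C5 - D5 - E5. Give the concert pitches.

The double bass sounds a perfect octave below written, so transpose each written note down a perfect octave.
D5 -> D4
A4 -> A3
Eb5 -> Eb4
G5 -> G4
C5 -> C4
D5 -> D4
E5 -> E4

D4 A3 Eb4 G4 C4 D4 E4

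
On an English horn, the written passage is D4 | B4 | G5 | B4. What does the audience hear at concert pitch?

The English horn sounds a perfect fifth below written, so transpose each written note down a perfect fifth.
D4 → G3
B4 → E4
G5 → C5
B4 → E4

G3 E4 C5 E4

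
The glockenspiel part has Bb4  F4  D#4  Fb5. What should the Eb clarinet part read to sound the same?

G6 D6 B#5 Db7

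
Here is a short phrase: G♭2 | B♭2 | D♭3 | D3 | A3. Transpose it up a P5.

Db3 F3 Ab3 A3 E4

Gb2 to Db3
Bb2 to F3
Db3 to Ab3
D3 to A3
A3 to E4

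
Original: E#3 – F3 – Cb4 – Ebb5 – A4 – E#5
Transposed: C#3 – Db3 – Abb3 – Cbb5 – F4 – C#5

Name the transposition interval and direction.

down a major third

From E#3 to C#3 is 3 letter names — a third of some quality.
C#3 to E#3 is 4 semitones, which makes it a major third; the second version is lower, so the direction is down.
Checking another pair — E#5 → C#5 — gives the same interval.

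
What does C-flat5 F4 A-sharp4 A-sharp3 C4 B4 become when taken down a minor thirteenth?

Cb5: a thirteenth down reaches E, and 20 semitones makes it Eb3.
F4 down a minor thirteenth is A2.
A#4: a thirteenth down reaches C, and 20 semitones makes it C##3.
A#3 down a minor thirteenth is C##2.
A minor thirteenth down from C4 gives E2.
B4: a thirteenth down reaches D, and 20 semitones makes it D#3.

Eb3 A2 C##3 C##2 E2 D#3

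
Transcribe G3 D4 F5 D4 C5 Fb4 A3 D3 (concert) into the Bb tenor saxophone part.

A4 E5 G6 E5 D6 Gb5 B4 E4

The Bb tenor saxophone sounds a major ninth below written, so the written part must be a major ninth above concert — transpose each note up.
G3 -> A4
D4 -> E5
F5 -> G6
D4 -> E5
C5 -> D6
Fb4 -> Gb5
A3 -> B4
D3 -> E4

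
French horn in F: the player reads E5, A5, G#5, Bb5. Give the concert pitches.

A4 D5 C#5 Eb5

Written C4 on the French horn in F sounds as F3, a perfect fifth lower; apply that shift to every note.
E5 -> A4
A5 -> D5
G#5 -> C#5
Bb5 -> Eb5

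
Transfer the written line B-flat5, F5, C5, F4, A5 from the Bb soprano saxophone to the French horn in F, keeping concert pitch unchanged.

Eb6 Bb5 F5 Bb4 D6

First find concert pitch: the Bb soprano saxophone sounds a major second below written, so B-flat5 F5 C5 F4 A5 sounds Ab5 Eb5 Bb4 Eb4 G5.
Then write for French horn in F: it sounds a perfect fifth below written, so the part must be a perfect fifth above concert.
Ab5 → Eb6
Eb5 → Bb5
Bb4 → F5
Eb4 → Bb4
G5 → D6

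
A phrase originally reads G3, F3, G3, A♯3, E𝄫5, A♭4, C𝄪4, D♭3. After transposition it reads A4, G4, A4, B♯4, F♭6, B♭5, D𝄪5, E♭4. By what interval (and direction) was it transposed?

up a major ninth

From G3 to A4 is 9 letter names — a ninth of some quality.
G3 to A4 is 14 semitones, which makes it a major ninth; the second version is higher, so the direction is up.
Checking another pair — Db3 → Eb4 — gives the same interval.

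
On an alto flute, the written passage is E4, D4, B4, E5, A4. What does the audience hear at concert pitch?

The alto flute sounds a perfect fourth below written, so transpose each written note down a perfect fourth.
E4 to B3
D4 to A3
B4 to F#4
E5 to B4
A4 to E4

B3 A3 F#4 B4 E4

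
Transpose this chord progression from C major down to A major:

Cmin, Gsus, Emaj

C major down to A major is a minor third; each chord root moves by that interval while the quality stays the same.
Cmin: root C down a minor third → A, giving Amin.
Gsus: root G down a minor third → E, giving Esus.
Emaj: root E down a minor third → C#, giving C#maj.

Amin Esus C#maj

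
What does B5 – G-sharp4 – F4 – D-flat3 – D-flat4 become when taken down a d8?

B#4 G##3 F#3 D2 D3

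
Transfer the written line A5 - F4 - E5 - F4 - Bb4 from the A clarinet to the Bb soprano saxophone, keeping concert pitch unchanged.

G#5 E4 D#5 E4 A4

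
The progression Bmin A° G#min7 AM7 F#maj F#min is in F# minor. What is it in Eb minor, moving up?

Abmin Gb° Fmin7 GbM7 Ebmaj Ebmin

F# minor up to Eb minor is a diminished seventh; each chord root moves by that interval while the quality stays the same.
Bmin: root B up a diminished seventh → Ab, giving Abmin.
A°: root A up a diminished seventh → Gb, giving Gb°.
G#min7: root G# up a diminished seventh → F, giving Fmin7.
AM7: root A up a diminished seventh → Gb, giving GbM7.
F#maj: root F# up a diminished seventh → Eb, giving Ebmaj.
F#min: root F# up a diminished seventh → Eb, giving Ebmin.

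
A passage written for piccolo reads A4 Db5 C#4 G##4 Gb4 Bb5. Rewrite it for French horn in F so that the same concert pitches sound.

E6 Ab6 G#5 D##6 Db6 F7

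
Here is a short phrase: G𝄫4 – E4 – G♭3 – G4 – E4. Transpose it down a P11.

Dbb3 B2 Db2 D3 B2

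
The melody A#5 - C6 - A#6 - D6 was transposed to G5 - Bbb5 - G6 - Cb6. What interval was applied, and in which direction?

From A#5 to G5 is 2 letter names — a second of some quality.
G5 to A#5 is 3 semitones, which makes it an augmented second; the second version is lower, so the direction is down.
Checking another pair — D6 → Cb6 — gives the same interval.

down an augmented second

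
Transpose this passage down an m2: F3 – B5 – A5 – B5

F3 -> E3
B5 -> A#5
A5 -> G#5
B5 -> A#5

E3 A#5 G#5 A#5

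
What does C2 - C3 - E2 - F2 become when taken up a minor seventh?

C2 gives Bb2
C3 gives Bb3
E2 gives D3
F2 gives Eb3

Bb2 Bb3 D3 Eb3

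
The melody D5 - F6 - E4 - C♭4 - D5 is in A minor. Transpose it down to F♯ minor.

B4 D6 C#4 Ab3 B4

From A down to F♯ is a minor third; apply that to each pitch.
D5 -> B4
F6 -> D6
E4 -> C#4
Cb4 -> Ab3
D5 -> B4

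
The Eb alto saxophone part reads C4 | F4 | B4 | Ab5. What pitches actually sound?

Written C4 on the Eb alto saxophone sounds as Eb3, a major sixth lower; apply that shift to every note.
C4 becomes Eb3
F4 becomes Ab3
B4 becomes D4
Ab5 becomes Cb5

Eb3 Ab3 D4 Cb5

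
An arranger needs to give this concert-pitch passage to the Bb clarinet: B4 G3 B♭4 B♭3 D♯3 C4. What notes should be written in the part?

The Bb clarinet sounds a major second below written, so the written part must be a major second above concert — transpose each note up.
B4 to C#5
G3 to A3
Bb4 to C5
Bb3 to C4
D#3 to E#3
C4 to D4

C#5 A3 C5 C4 E#3 D4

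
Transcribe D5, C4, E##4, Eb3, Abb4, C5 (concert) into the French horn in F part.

The French horn in F sounds a perfect fifth below written, so the written part must be a perfect fifth above concert — transpose each note up.
D5 → A5
C4 → G4
E##4 → B##4
Eb3 → Bb3
Abb4 → Ebb5
C5 → G5

A5 G4 B##4 Bb3 Ebb5 G5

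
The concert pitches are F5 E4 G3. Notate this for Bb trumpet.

G5 F#4 A3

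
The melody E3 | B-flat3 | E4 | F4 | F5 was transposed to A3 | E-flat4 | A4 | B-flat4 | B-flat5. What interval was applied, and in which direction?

up a perfect fourth

From E3 to A3 is 4 letter names — a fourth of some quality.
E3 to A3 is 5 semitones, which makes it a perfect fourth; the second version is higher, so the direction is up.
Checking another pair — F5 → Bb5 — gives the same interval.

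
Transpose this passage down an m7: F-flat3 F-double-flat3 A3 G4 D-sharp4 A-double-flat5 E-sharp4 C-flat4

Gb2 Gbb2 B2 A3 E#3 Bbb4 F##3 Db3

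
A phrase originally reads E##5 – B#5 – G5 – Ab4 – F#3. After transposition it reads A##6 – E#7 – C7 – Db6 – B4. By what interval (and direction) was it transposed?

up a perfect eleventh

From E##5 to A##6 is 11 letter names — an eleventh of some quality.
E##5 to A##6 is 17 semitones, which makes it a perfect eleventh; the second version is higher, so the direction is up.
Checking another pair — F#3 → B4 — gives the same interval.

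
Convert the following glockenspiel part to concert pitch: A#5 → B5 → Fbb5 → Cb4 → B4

A#7 B7 Fbb7 Cb6 B6

Written C4 on the glockenspiel sounds as C6, a perfect fifteenth higher; apply that shift to every note.
A#5 gives A#7
B5 gives B7
Fbb5 gives Fbb7
Cb4 gives Cb6
B4 gives B6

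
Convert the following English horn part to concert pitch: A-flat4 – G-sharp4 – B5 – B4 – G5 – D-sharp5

Db4 C#4 E5 E4 C5 G#4

The English horn sounds a perfect fifth below written, so transpose each written note down a perfect fifth.
Ab4 → Db4
G#4 → C#4
B5 → E5
B4 → E4
G5 → C5
D#5 → G#4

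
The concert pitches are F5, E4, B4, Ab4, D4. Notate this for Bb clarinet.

Written C4 sounds as Bb3 on the Bb clarinet, so concert pitches are written a major second up.
F5 to G5
E4 to F#4
B4 to C#5
Ab4 to Bb4
D4 to E4

G5 F#4 C#5 Bb4 E4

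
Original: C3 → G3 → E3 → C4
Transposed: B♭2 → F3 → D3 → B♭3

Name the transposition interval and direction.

down a major second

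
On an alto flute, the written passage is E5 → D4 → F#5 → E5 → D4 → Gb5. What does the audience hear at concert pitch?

B4 A3 C#5 B4 A3 Db5

The alto flute sounds a perfect fourth below written, so transpose each written note down a perfect fourth.
E5 to B4
D4 to A3
F#5 to C#5
E5 to B4
D4 to A3
Gb5 to Db5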